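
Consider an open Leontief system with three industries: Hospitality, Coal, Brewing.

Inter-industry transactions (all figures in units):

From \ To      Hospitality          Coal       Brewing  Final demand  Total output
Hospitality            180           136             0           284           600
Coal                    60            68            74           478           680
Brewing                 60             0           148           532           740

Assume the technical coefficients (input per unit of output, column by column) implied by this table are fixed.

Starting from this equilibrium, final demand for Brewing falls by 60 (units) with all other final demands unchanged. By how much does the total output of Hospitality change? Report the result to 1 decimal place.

Technical coefficients a_ij = z_ij / X_j:
  a_HH = 180/600 = 0.30, a_CH = 60/600 = 0.10, a_BH = 60/600 = 0.10
  a_HC = 136/680 = 0.20, a_CC = 68/680 = 0.10, a_BC = 0/680 = 0.00
  a_HB = 0/740 = 0.00, a_CB = 74/740 = 0.10, a_BB = 148/740 = 0.20
I − A =
  [   0.70    -0.20     0.00]
  [  -0.10     0.90    -0.10]
  [  -0.10     0.00     0.80]
Cofactors of I−A, C_ij = (−1)^(i+j)·(minor ij) (rows/columns in the sector order above):
  C_11 = (0.90)(0.80) − (-0.10)(0.00) = 0.7200
  C_12 = −[(-0.10)(0.80) − (-0.10)(-0.10)] = 0.0900
  C_13 = (-0.10)(0.00) − (0.90)(-0.10) = 0.0900
  C_21 = −[(-0.20)(0.80) − (0.00)(0.00)] = 0.1600
  C_22 = (0.70)(0.80) − (0.00)(-0.10) = 0.5600
  C_23 = −[(0.70)(0.00) − (-0.20)(-0.10)] = 0.0200
  C_31 = (-0.20)(-0.10) − (0.00)(0.90) = 0.0200
  C_32 = −[(0.70)(-0.10) − (0.00)(-0.10)] = 0.0700
  C_33 = (0.70)(0.90) − (-0.20)(-0.10) = 0.6100
det(I−A) = Σ_j (I−A)_1j·C_1j = (0.70)(0.7200) + (-0.20)(0.0900) + (0.00)(0.0900) = 0.4860
adj(I−A) = Cᵀ =
  [ 0.7200   0.1600   0.0200]
  [ 0.0900   0.5600   0.0700]
  [ 0.0900   0.0200   0.6100]
(I − A)⁻¹ = adj(I−A) / det(I−A) ≈
  [   1.4815     0.3292     0.0412]
  [   0.1852     1.1523     0.1440]
  [   0.1852     0.0412     1.2551]
Δx = (I − A)⁻¹ Δd with Δd having -60 in the Brewing component and 0 elsewhere.
So Δx_H = L_HB · (-60), where L_HB = adj(I−A)_HB / det(I−A) = 0.0200 / 0.4860.
Δx_H = 0.0200 × (-60) / 0.4860 = -1.20 / 0.4860 ≈ -2.5.

Δx_H = -2.5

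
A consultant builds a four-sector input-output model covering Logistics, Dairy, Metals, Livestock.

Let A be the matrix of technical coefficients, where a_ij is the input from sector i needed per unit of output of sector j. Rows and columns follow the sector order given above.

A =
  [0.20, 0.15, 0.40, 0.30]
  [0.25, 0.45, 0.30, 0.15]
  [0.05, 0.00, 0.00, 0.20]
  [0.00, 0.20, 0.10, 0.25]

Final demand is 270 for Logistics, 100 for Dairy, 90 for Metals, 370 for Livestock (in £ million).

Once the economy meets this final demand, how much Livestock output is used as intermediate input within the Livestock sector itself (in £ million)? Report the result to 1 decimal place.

I − A =
  [   0.80    -0.15    -0.40    -0.30]
  [  -0.25     0.55    -0.30    -0.15]
  [  -0.05     0.00     1.00    -0.20]
  [   0.00    -0.20    -0.10     0.75]
Compute the cofactors C_ij = (−1)^(i+j)·(3×3 minor ij) of I−A; the adjugate is their transpose:
adj(I−A) = Cᵀ =
  [ 0.359500   0.185500   0.223500   0.240500]
  [ 0.194500   0.567500   0.274500   0.264500]
  [ 0.029125   0.040625   0.262875   0.089875]
  [ 0.055750   0.156750   0.108250   0.389250]
det(I−A) = Σ_j (I−A)_1j·C_1j = (0.80)(0.359500) + (-0.15)(0.194500) + (-0.40)(0.029125) + (-0.30)(0.055750) = 0.23005
(I − A)⁻¹ = adj(I−A) / det(I−A) ≈
  [   1.5627     0.8063     0.9715     1.0454]
  [   0.8455     2.4669     1.1932     1.1498]
  [   0.1266     0.1766     1.1427     0.3907]
  [   0.2423     0.6814     0.4705     1.6920]
First solve x = (I − A)⁻¹ d = adj(I−A)·d / det(I−A); in particular x_4 = (0.055750·270 + 0.156750·100 + 0.108250·90 + 0.389250·370) / 0.23005 = 184.4925 / 0.23005 ≈ 801.967.
Intermediate flow from 4 to 4: z_44 = a_44 · x_4 = 0.25 × 184.4925 / 0.23005 = 46.123125 / 0.23005 ≈ 200.5.

z_44 = 200.5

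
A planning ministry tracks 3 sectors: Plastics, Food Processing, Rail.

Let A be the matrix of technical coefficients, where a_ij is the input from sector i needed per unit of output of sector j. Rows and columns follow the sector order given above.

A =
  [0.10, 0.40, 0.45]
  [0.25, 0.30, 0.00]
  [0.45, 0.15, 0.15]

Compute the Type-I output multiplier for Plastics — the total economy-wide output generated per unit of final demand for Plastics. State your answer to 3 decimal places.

m_1 = 3.974

I − A =
  [   0.90    -0.40    -0.45]
  [  -0.25     0.70     0.00]
  [  -0.45    -0.15     0.85]
Cofactors of I−A, C_ij = (−1)^(i+j)·(minor ij) (rows/columns in the sector order above):
  C_11 = (0.70)(0.85) − (0.00)(-0.15) = 0.5950
  C_12 = −[(-0.25)(0.85) − (0.00)(-0.45)] = 0.2125
  C_13 = (-0.25)(-0.15) − (0.70)(-0.45) = 0.3525
  C_21 = −[(-0.40)(0.85) − (-0.45)(-0.15)] = 0.4075
  C_22 = (0.90)(0.85) − (-0.45)(-0.45) = 0.5625
  C_23 = −[(0.90)(-0.15) − (-0.40)(-0.45)] = 0.3150
  C_31 = (-0.40)(0.00) − (-0.45)(0.70) = 0.3150
  C_32 = −[(0.90)(0.00) − (-0.45)(-0.25)] = 0.1125
  C_33 = (0.90)(0.70) − (-0.40)(-0.25) = 0.5300
det(I−A) = Σ_j (I−A)_1j·C_1j = (0.90)(0.5950) + (-0.40)(0.2125) + (-0.45)(0.3525) = 0.291875
adj(I−A) = Cᵀ =
  [ 0.5950   0.4075   0.3150]
  [ 0.2125   0.5625   0.1125]
  [ 0.3525   0.3150   0.5300]
(I − A)⁻¹ = adj(I−A) / det(I−A) ≈
  [   2.0385     1.3961     1.0792]
  [   0.7281     1.9272     0.3854]
  [   1.2077     1.0792     1.8158]
The output multiplier for sector j is the column-j sum of the Leontief inverse (I − A)⁻¹ = adj(I−A) / det(I−A).
Column 1 of adj(I−A): (0.5950, 0.2125, 0.3525); det(I−A) = 0.291875.
m_1 = (0.5950 + 0.2125 + 0.3525) / 0.291875 = 1.16 / 0.291875 ≈ 3.974.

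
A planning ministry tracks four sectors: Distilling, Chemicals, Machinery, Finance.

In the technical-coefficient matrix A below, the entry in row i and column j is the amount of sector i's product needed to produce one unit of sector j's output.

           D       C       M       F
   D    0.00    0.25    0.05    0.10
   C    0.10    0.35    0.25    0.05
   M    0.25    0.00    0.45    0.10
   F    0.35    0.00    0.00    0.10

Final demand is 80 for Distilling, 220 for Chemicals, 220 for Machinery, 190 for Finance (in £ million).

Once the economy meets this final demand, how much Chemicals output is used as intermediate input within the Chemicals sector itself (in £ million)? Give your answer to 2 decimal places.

I − A =
  [   1.00    -0.25    -0.05    -0.10]
  [  -0.10     0.65    -0.25    -0.05]
  [  -0.25     0.00     0.55    -0.10]
  [  -0.35     0.00     0.00     0.90]
Compute the cofactors C_ij = (−1)^(i+j)·(3×3 minor ij) of I−A; the adjugate is their transpose:
adj(I−A) = Cᵀ =
  [ 0.321750   0.123750   0.085500   0.052125]
  [ 0.124125   0.462750   0.221625   0.064125]
  [ 0.169000   0.065000   0.535375   0.081875]
  [ 0.125125   0.048125   0.033250   0.320000]
det(I−A) = Σ_j (I−A)_1j·C_1j = (1.00)(0.321750) + (-0.25)(0.124125) + (-0.05)(0.169000) + (-0.10)(0.125125) = 0.26975625
(I − A)⁻¹ = adj(I−A) / det(I−A) ≈
  [   1.1927     0.4587     0.3170     0.1932]
  [   0.4601     1.7154     0.8216     0.2377]
  [   0.6265     0.2410     1.9847     0.3035]
  [   0.4638     0.1784     0.1233     1.1863]
First solve x = (I − A)⁻¹ d = adj(I−A)·d / det(I−A); in particular x_C = (0.124125·80 + 0.462750·220 + 0.221625·220 + 0.064125·190) / 0.26975625 = 172.67625 / 0.26975625 ≈ 640.1196.
Intermediate flow from C to C: z_CC = a_CC · x_C = 0.35 × 172.67625 / 0.26975625 = 60.4366875 / 0.26975625 ≈ 224.04.

z_CC = 224.04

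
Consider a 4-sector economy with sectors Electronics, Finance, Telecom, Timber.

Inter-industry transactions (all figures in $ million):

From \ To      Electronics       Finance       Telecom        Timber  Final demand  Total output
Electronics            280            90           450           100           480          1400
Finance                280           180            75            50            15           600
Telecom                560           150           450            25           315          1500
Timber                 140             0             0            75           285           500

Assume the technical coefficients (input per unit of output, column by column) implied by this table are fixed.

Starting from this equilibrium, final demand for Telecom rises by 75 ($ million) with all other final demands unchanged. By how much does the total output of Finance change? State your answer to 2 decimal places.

Technical coefficients a_ij = z_ij / X_j:
  a_11 = 280/1400 = 0.20, a_21 = 280/1400 = 0.20, a_31 = 560/1400 = 0.40, a_41 = 140/1400 = 0.10
  a_12 = 90/600 = 0.15, a_22 = 180/600 = 0.30, a_32 = 150/600 = 0.25, a_42 = 0/600 = 0.00
  a_13 = 450/1500 = 0.30, a_23 = 75/1500 = 0.05, a_33 = 450/1500 = 0.30, a_43 = 0/1500 = 0.00
  a_14 = 100/500 = 0.20, a_24 = 50/500 = 0.10, a_34 = 25/500 = 0.05, a_44 = 75/500 = 0.15
I − A =
  [   0.80    -0.15    -0.30    -0.20]
  [  -0.20     0.70    -0.05    -0.10]
  [  -0.40    -0.25     0.70    -0.05]
  [  -0.10     0.00     0.00     0.85]
Compute the cofactors C_ij = (−1)^(i+j)·(3×3 minor ij) of I−A; the adjugate is their transpose:
adj(I−A) = Cᵀ =
  [ 0.405875   0.153000   0.184875   0.124375]
  [ 0.143250   0.358500   0.087000   0.081000]
  [ 0.286500   0.216750   0.435000   0.118500]
  [ 0.047750   0.018000   0.021750   0.259000]
det(I−A) = Σ_j (I−A)_1j·C_1j = (0.80)(0.405875) + (-0.15)(0.143250) + (-0.30)(0.286500) + (-0.20)(0.047750) = 0.2077125
(I − A)⁻¹ = adj(I−A) / det(I−A) ≈
  [   1.9540     0.7366     0.8901     0.5988]
  [   0.6897     1.7259     0.4188     0.3900]
  [   1.3793     1.0435     2.0942     0.5705]
  [   0.2299     0.0867     0.1047     1.2469]
Δx = (I − A)⁻¹ Δd with Δd having +75 in the Telecom component and 0 elsewhere.
So Δx_2 = L_23 · (+75), where L_23 = adj(I−A)_23 / det(I−A) = 0.087000 / 0.2077125.
Δx_2 = 0.087000 × (+75) / 0.2077125 = 6.525 / 0.2077125 ≈ 31.41.

Δx_2 = 31.41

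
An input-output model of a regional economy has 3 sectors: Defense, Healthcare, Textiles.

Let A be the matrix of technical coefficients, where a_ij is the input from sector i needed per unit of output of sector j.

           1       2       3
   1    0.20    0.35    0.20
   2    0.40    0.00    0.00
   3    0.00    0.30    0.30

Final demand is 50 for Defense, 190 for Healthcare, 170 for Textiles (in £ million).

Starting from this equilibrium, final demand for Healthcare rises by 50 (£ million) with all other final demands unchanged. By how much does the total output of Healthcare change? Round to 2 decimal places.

I − A =
  [   0.80    -0.35    -0.20]
  [  -0.40     1.00     0.00]
  [   0.00    -0.30     0.70]
Cofactors of I−A, C_ij = (−1)^(i+j)·(minor ij) (rows/columns in the sector order above):
  C_11 = (1.00)(0.70) − (0.00)(-0.30) = 0.7000
  C_12 = −[(-0.40)(0.70) − (0.00)(0.00)] = 0.2800
  C_13 = (-0.40)(-0.30) − (1.00)(0.00) = 0.1200
  C_21 = −[(-0.35)(0.70) − (-0.20)(-0.30)] = 0.3050
  C_22 = (0.80)(0.70) − (-0.20)(0.00) = 0.5600
  C_23 = −[(0.80)(-0.30) − (-0.35)(0.00)] = 0.2400
  C_31 = (-0.35)(0.00) − (-0.20)(1.00) = 0.2000
  C_32 = −[(0.80)(0.00) − (-0.20)(-0.40)] = 0.0800
  C_33 = (0.80)(1.00) − (-0.35)(-0.40) = 0.6600
det(I−A) = Σ_j (I−A)_1j·C_1j = (0.80)(0.7000) + (-0.35)(0.2800) + (-0.20)(0.1200) = 0.4380
adj(I−A) = Cᵀ =
  [ 0.7000   0.3050   0.2000]
  [ 0.2800   0.5600   0.0800]
  [ 0.1200   0.2400   0.6600]
(I − A)⁻¹ = adj(I−A) / det(I−A) ≈
  [   1.5982     0.6963     0.4566]
  [   0.6393     1.2785     0.1826]
  [   0.2740     0.5479     1.5068]
Δx = (I − A)⁻¹ Δd with Δd having +50 in the Healthcare component and 0 elsewhere.
So Δx_2 = L_22 · (+50), where L_22 = adj(I−A)_22 / det(I−A) = 0.5600 / 0.4380.
Δx_2 = 0.5600 × (+50) / 0.4380 = 28.00 / 0.4380 ≈ 63.93.

Δx_2 = 63.93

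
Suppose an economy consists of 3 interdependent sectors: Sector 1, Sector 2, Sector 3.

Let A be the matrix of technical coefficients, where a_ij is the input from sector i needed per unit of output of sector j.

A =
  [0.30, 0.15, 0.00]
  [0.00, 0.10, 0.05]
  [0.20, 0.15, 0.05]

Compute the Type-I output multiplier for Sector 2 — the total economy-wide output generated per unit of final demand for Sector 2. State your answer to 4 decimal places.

m_2 = 1.5927

I − A =
  [   0.70    -0.15     0.00]
  [   0.00     0.90    -0.05]
  [  -0.20    -0.15     0.95]
Cofactors of I−A, C_ij = (−1)^(i+j)·(minor ij) (rows/columns in the sector order above):
  C_11 = (0.90)(0.95) − (-0.05)(-0.15) = 0.8475
  C_12 = −[(0.00)(0.95) − (-0.05)(-0.20)] = 0.0100
  C_13 = (0.00)(-0.15) − (0.90)(-0.20) = 0.1800
  C_21 = −[(-0.15)(0.95) − (0.00)(-0.15)] = 0.1425
  C_22 = (0.70)(0.95) − (0.00)(-0.20) = 0.6650
  C_23 = −[(0.70)(-0.15) − (-0.15)(-0.20)] = 0.1350
  C_31 = (-0.15)(-0.05) − (0.00)(0.90) = 0.0075
  C_32 = −[(0.70)(-0.05) − (0.00)(0.00)] = 0.0350
  C_33 = (0.70)(0.90) − (-0.15)(0.00) = 0.6300
det(I−A) = Σ_j (I−A)_1j·C_1j = (0.70)(0.8475) + (-0.15)(0.0100) + (0.00)(0.1800) = 0.59175
adj(I−A) = Cᵀ =
  [ 0.8475   0.1425   0.0075]
  [ 0.0100   0.6650   0.0350]
  [ 0.1800   0.1350   0.6300]
(I − A)⁻¹ = adj(I−A) / det(I−A) ≈
  [   1.43219     0.24081     0.01267]
  [   0.01690     1.12379     0.05915]
  [   0.30418     0.22814     1.06464]
The output multiplier for sector j is the column-j sum of the Leontief inverse (I − A)⁻¹ = adj(I−A) / det(I−A).
Column 2 of adj(I−A): (0.1425, 0.6650, 0.1350); det(I−A) = 0.59175.
m_2 = (0.1425 + 0.6650 + 0.1350) / 0.59175 = 0.9425 / 0.59175 ≈ 1.5927.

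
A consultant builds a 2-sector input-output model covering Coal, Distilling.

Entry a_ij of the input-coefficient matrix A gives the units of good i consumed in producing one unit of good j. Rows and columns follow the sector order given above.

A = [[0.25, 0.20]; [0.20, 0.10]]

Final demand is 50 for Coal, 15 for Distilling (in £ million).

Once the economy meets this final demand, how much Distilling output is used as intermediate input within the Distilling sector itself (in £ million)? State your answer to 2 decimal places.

z_DD = 3.35

I − A =
  [   0.75    -0.20]
  [  -0.20     0.90]
det(I−A) = (0.75)(0.90) − (-0.20)(-0.20) = 0.6350
adj(I−A) = [[0.90, 0.20], [0.20, 0.75]]
(I − A)⁻¹ = adj(I−A) / det(I−A) ≈
  [   1.4173     0.3150]
  [   0.3150     1.1811]
First solve x = (I − A)⁻¹ d = adj(I−A)·d / det(I−A); in particular x_D = (0.20·50 + 0.75·15) / 0.6350 = 21.25 / 0.6350 ≈ 33.4646.
Intermediate flow from D to D: z_DD = a_DD · x_D = 0.10 × 21.25 / 0.6350 = 2.125 / 0.6350 ≈ 3.35.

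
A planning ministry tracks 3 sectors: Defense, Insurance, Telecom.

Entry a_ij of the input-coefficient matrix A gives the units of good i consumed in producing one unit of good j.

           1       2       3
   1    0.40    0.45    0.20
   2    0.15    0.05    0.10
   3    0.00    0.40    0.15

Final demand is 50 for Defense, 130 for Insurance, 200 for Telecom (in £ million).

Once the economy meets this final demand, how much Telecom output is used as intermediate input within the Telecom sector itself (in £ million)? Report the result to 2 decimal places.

I − A =
  [   0.60    -0.45    -0.20]
  [  -0.15     0.95    -0.10]
  [   0.00    -0.40     0.85]
Cofactors of I−A, C_ij = (−1)^(i+j)·(minor ij) (rows/columns in the sector order above):
  C_11 = (0.95)(0.85) − (-0.10)(-0.40) = 0.7675
  C_12 = −[(-0.15)(0.85) − (-0.10)(0.00)] = 0.1275
  C_13 = (-0.15)(-0.40) − (0.95)(0.00) = 0.0600
  C_21 = −[(-0.45)(0.85) − (-0.20)(-0.40)] = 0.4625
  C_22 = (0.60)(0.85) − (-0.20)(0.00) = 0.5100
  C_23 = −[(0.60)(-0.40) − (-0.45)(0.00)] = 0.2400
  C_31 = (-0.45)(-0.10) − (-0.20)(0.95) = 0.2350
  C_32 = −[(0.60)(-0.10) − (-0.20)(-0.15)] = 0.0900
  C_33 = (0.60)(0.95) − (-0.45)(-0.15) = 0.5025
det(I−A) = Σ_j (I−A)_1j·C_1j = (0.60)(0.7675) + (-0.45)(0.1275) + (-0.20)(0.0600) = 0.391125
adj(I−A) = Cᵀ =
  [ 0.7675   0.4625   0.2350]
  [ 0.1275   0.5100   0.0900]
  [ 0.0600   0.2400   0.5025]
(I − A)⁻¹ = adj(I−A) / det(I−A) ≈
  [   1.9623     1.1825     0.6008]
  [   0.3260     1.3039     0.2301]
  [   0.1534     0.6136     1.2848]
First solve x = (I − A)⁻¹ d = adj(I−A)·d / det(I−A); in particular x_3 = (0.0600·50 + 0.2400·130 + 0.5025·200) / 0.391125 = 134.70 / 0.391125 ≈ 344.3912.
Intermediate flow from 3 to 3: z_33 = a_33 · x_3 = 0.15 × 134.70 / 0.391125 = 20.205 / 0.391125 ≈ 51.66.

z_33 = 51.66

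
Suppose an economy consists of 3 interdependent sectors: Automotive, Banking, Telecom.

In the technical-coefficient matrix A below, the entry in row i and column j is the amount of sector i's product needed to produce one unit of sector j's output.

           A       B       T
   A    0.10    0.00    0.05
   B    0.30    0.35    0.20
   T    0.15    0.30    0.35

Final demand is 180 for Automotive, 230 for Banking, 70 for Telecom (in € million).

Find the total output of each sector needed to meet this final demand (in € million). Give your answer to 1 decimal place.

I − A =
  [   0.90     0.00    -0.05]
  [  -0.30     0.65    -0.20]
  [  -0.15    -0.30     0.65]
Cofactors of I−A, C_ij = (−1)^(i+j)·(minor ij) (rows/columns in the sector order above):
  C_11 = (0.65)(0.65) − (-0.20)(-0.30) = 0.3625
  C_12 = −[(-0.30)(0.65) − (-0.20)(-0.15)] = 0.2250
  C_13 = (-0.30)(-0.30) − (0.65)(-0.15) = 0.1875
  C_21 = −[(0.00)(0.65) − (-0.05)(-0.30)] = 0.0150
  C_22 = (0.90)(0.65) − (-0.05)(-0.15) = 0.5775
  C_23 = −[(0.90)(-0.30) − (0.00)(-0.15)] = 0.2700
  C_31 = (0.00)(-0.20) − (-0.05)(0.65) = 0.0325
  C_32 = −[(0.90)(-0.20) − (-0.05)(-0.30)] = 0.1950
  C_33 = (0.90)(0.65) − (0.00)(-0.30) = 0.5850
det(I−A) = Σ_j (I−A)_1j·C_1j = (0.90)(0.3625) + (0.00)(0.2250) + (-0.05)(0.1875) = 0.316875
adj(I−A) = Cᵀ =
  [ 0.3625   0.0150   0.0325]
  [ 0.2250   0.5775   0.1950]
  [ 0.1875   0.2700   0.5850]
(I − A)⁻¹ = adj(I−A) / det(I−A) ≈
  [   1.1440     0.0473     0.1026]
  [   0.7101     1.8225     0.6154]
  [   0.5917     0.8521     1.8462]
x = (I − A)⁻¹ d = adj(I−A)·d / det(I−A), with det(I−A) = 0.316875:
  x_A = (0.3625·180 + 0.0150·230 + 0.0325·70) / 0.316875 = 70.975 / 0.316875 ≈ 224.0
  x_B = (0.2250·180 + 0.5775·230 + 0.1950·70) / 0.316875 = 186.975 / 0.316875 ≈ 590.1
  x_T = (0.1875·180 + 0.2700·230 + 0.5850·70) / 0.316875 = 136.80 / 0.316875 ≈ 431.7

x_A = 224.0, x_B = 590.1, x_T = 431.7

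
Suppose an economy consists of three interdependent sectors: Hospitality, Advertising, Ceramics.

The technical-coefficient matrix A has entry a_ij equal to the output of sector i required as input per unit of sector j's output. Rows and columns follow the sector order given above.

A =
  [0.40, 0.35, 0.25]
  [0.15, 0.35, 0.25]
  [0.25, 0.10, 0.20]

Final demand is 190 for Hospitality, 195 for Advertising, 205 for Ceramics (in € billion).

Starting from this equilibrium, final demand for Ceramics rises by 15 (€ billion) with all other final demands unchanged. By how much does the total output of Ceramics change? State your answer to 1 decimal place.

Δx_C = 26.8

I − A =
  [   0.60    -0.35    -0.25]
  [  -0.15     0.65    -0.25]
  [  -0.25    -0.10     0.80]
Cofactors of I−A, C_ij = (−1)^(i+j)·(minor ij) (rows/columns in the sector order above):
  C_11 = (0.65)(0.80) − (-0.25)(-0.10) = 0.4950
  C_12 = −[(-0.15)(0.80) − (-0.25)(-0.25)] = 0.1825
  C_13 = (-0.15)(-0.10) − (0.65)(-0.25) = 0.1775
  C_21 = −[(-0.35)(0.80) − (-0.25)(-0.10)] = 0.3050
  C_22 = (0.60)(0.80) − (-0.25)(-0.25) = 0.4175
  C_23 = −[(0.60)(-0.10) − (-0.35)(-0.25)] = 0.1475
  C_31 = (-0.35)(-0.25) − (-0.25)(0.65) = 0.2500
  C_32 = −[(0.60)(-0.25) − (-0.25)(-0.15)] = 0.1875
  C_33 = (0.60)(0.65) − (-0.35)(-0.15) = 0.3375
det(I−A) = Σ_j (I−A)_1j·C_1j = (0.60)(0.4950) + (-0.35)(0.1825) + (-0.25)(0.1775) = 0.18875
adj(I−A) = Cᵀ =
  [ 0.4950   0.3050   0.2500]
  [ 0.1825   0.4175   0.1875]
  [ 0.1775   0.1475   0.3375]
(I − A)⁻¹ = adj(I−A) / det(I−A) ≈
  [   2.6225     1.6159     1.3245]
  [   0.9669     2.2119     0.9934]
  [   0.9404     0.7815     1.7881]
Δx = (I − A)⁻¹ Δd with Δd having +15 in the Ceramics component and 0 elsewhere.
So Δx_C = L_CC · (+15), where L_CC = adj(I−A)_CC / det(I−A) = 0.3375 / 0.18875.
Δx_C = 0.3375 × (+15) / 0.18875 = 5.0625 / 0.18875 ≈ 26.8.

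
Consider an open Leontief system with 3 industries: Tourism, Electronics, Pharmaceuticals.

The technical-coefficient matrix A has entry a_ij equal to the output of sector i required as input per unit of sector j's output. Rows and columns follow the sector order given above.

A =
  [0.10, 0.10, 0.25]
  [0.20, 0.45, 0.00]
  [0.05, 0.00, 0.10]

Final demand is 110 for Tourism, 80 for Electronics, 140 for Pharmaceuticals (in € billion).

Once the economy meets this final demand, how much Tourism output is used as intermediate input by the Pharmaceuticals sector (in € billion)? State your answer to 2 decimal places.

I − A =
  [   0.90    -0.10    -0.25]
  [  -0.20     0.55     0.00]
  [  -0.05     0.00     0.90]
Cofactors of I−A, C_ij = (−1)^(i+j)·(minor ij) (rows/columns in the sector order above):
  C_11 = (0.55)(0.90) − (0.00)(0.00) = 0.4950
  C_12 = −[(-0.20)(0.90) − (0.00)(-0.05)] = 0.1800
  C_13 = (-0.20)(0.00) − (0.55)(-0.05) = 0.0275
  C_21 = −[(-0.10)(0.90) − (-0.25)(0.00)] = 0.0900
  C_22 = (0.90)(0.90) − (-0.25)(-0.05) = 0.7975
  C_23 = −[(0.90)(0.00) − (-0.10)(-0.05)] = 0.0050
  C_31 = (-0.10)(0.00) − (-0.25)(0.55) = 0.1375
  C_32 = −[(0.90)(0.00) − (-0.25)(-0.20)] = 0.0500
  C_33 = (0.90)(0.55) − (-0.10)(-0.20) = 0.4750
det(I−A) = Σ_j (I−A)_1j·C_1j = (0.90)(0.4950) + (-0.10)(0.1800) + (-0.25)(0.0275) = 0.420625
adj(I−A) = Cᵀ =
  [ 0.4950   0.0900   0.1375]
  [ 0.1800   0.7975   0.0500]
  [ 0.0275   0.0050   0.4750]
(I − A)⁻¹ = adj(I−A) / det(I−A) ≈
  [   1.1768     0.2140     0.3269]
  [   0.4279     1.8960     0.1189]
  [   0.0654     0.0119     1.1293]
First solve x = (I − A)⁻¹ d = adj(I−A)·d / det(I−A); in particular x_P = (0.0275·110 + 0.0050·80 + 0.4750·140) / 0.420625 = 69.925 / 0.420625 ≈ 166.2407.
Intermediate flow from T to P: z_TP = a_TP · x_P = 0.25 × 69.925 / 0.420625 = 17.48125 / 0.420625 ≈ 41.56.

z_TP = 41.56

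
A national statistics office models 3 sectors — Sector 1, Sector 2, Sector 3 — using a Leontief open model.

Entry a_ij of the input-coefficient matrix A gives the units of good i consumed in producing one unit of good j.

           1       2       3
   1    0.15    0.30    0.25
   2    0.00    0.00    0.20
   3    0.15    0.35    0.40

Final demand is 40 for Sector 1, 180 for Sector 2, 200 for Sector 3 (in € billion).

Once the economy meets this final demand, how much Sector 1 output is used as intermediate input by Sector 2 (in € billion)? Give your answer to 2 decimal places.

I − A =
  [   0.85    -0.30    -0.25]
  [   0.00     1.00    -0.20]
  [  -0.15    -0.35     0.60]
Cofactors of I−A, C_ij = (−1)^(i+j)·(minor ij) (rows/columns in the sector order above):
  C_11 = (1.00)(0.60) − (-0.20)(-0.35) = 0.5300
  C_12 = −[(0.00)(0.60) − (-0.20)(-0.15)] = 0.0300
  C_13 = (0.00)(-0.35) − (1.00)(-0.15) = 0.1500
  C_21 = −[(-0.30)(0.60) − (-0.25)(-0.35)] = 0.2675
  C_22 = (0.85)(0.60) − (-0.25)(-0.15) = 0.4725
  C_23 = −[(0.85)(-0.35) − (-0.30)(-0.15)] = 0.3425
  C_31 = (-0.30)(-0.20) − (-0.25)(1.00) = 0.3100
  C_32 = −[(0.85)(-0.20) − (-0.25)(0.00)] = 0.1700
  C_33 = (0.85)(1.00) − (-0.30)(0.00) = 0.8500
det(I−A) = Σ_j (I−A)_1j·C_1j = (0.85)(0.5300) + (-0.30)(0.0300) + (-0.25)(0.1500) = 0.4040
adj(I−A) = Cᵀ =
  [ 0.5300   0.2675   0.3100]
  [ 0.0300   0.4725   0.1700]
  [ 0.1500   0.3425   0.8500]
(I − A)⁻¹ = adj(I−A) / det(I−A) ≈
  [   1.3119     0.6621     0.7673]
  [   0.0743     1.1696     0.4208]
  [   0.3713     0.8478     2.1040]
First solve x = (I − A)⁻¹ d = adj(I−A)·d / det(I−A); in particular x_2 = (0.0300·40 + 0.4725·180 + 0.1700·200) / 0.4040 = 120.25 / 0.4040 ≈ 297.6485.
Intermediate flow from 1 to 2: z_12 = a_12 · x_2 = 0.30 × 120.25 / 0.4040 = 36.075 / 0.4040 ≈ 89.29.

z_12 = 89.29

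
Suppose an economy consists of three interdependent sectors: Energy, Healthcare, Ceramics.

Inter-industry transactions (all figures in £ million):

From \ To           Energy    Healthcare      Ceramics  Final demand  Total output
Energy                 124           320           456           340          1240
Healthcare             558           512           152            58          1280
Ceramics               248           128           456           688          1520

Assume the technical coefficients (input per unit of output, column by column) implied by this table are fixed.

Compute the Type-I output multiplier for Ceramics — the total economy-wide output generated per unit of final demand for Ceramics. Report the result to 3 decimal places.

Technical coefficients a_ij = z_ij / X_j:
  a_EE = 124/1240 = 0.10, a_HE = 558/1240 = 0.45, a_CE = 248/1240 = 0.20
  a_EH = 320/1280 = 0.25, a_HH = 512/1280 = 0.40, a_CH = 128/1280 = 0.10
  a_EC = 456/1520 = 0.30, a_HC = 152/1520 = 0.10, a_CC = 456/1520 = 0.30
I − A =
  [   0.90    -0.25    -0.30]
  [  -0.45     0.60    -0.10]
  [  -0.20    -0.10     0.70]
Cofactors of I−A, C_ij = (−1)^(i+j)·(minor ij) (rows/columns in the sector order above):
  C_11 = (0.60)(0.70) − (-0.10)(-0.10) = 0.4100
  C_12 = −[(-0.45)(0.70) − (-0.10)(-0.20)] = 0.3350
  C_13 = (-0.45)(-0.10) − (0.60)(-0.20) = 0.1650
  C_21 = −[(-0.25)(0.70) − (-0.30)(-0.10)] = 0.2050
  C_22 = (0.90)(0.70) − (-0.30)(-0.20) = 0.5700
  C_23 = −[(0.90)(-0.10) − (-0.25)(-0.20)] = 0.1400
  C_31 = (-0.25)(-0.10) − (-0.30)(0.60) = 0.2050
  C_32 = −[(0.90)(-0.10) − (-0.30)(-0.45)] = 0.2250
  C_33 = (0.90)(0.60) − (-0.25)(-0.45) = 0.4275
det(I−A) = Σ_j (I−A)_1j·C_1j = (0.90)(0.4100) + (-0.25)(0.3350) + (-0.30)(0.1650) = 0.23575
adj(I−A) = Cᵀ =
  [ 0.4100   0.2050   0.2050]
  [ 0.3350   0.5700   0.2250]
  [ 0.1650   0.1400   0.4275]
(I − A)⁻¹ = adj(I−A) / det(I−A) ≈
  [   1.7391     0.8696     0.8696]
  [   1.4210     2.4178     0.9544]
  [   0.6999     0.5938     1.8134]
The output multiplier for sector j is the column-j sum of the Leontief inverse (I − A)⁻¹ = adj(I−A) / det(I−A).
Column C of adj(I−A): (0.2050, 0.2250, 0.4275); det(I−A) = 0.23575.
m_C = (0.2050 + 0.2250 + 0.4275) / 0.23575 = 0.8575 / 0.23575 ≈ 3.637.

m_C = 3.637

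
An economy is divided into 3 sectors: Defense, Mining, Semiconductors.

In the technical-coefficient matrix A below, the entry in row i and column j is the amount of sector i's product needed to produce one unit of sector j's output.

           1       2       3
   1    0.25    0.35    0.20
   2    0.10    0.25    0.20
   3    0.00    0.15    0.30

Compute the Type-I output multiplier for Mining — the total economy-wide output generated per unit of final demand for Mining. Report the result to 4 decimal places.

m_2 = 2.6545

I − A =
  [   0.75    -0.35    -0.20]
  [  -0.10     0.75    -0.20]
  [   0.00    -0.15     0.70]
Cofactors of I−A, C_ij = (−1)^(i+j)·(minor ij) (rows/columns in the sector order above):
  C_11 = (0.75)(0.70) − (-0.20)(-0.15) = 0.4950
  C_12 = −[(-0.10)(0.70) − (-0.20)(0.00)] = 0.0700
  C_13 = (-0.10)(-0.15) − (0.75)(0.00) = 0.0150
  C_21 = −[(-0.35)(0.70) − (-0.20)(-0.15)] = 0.2750
  C_22 = (0.75)(0.70) − (-0.20)(0.00) = 0.5250
  C_23 = −[(0.75)(-0.15) − (-0.35)(0.00)] = 0.1125
  C_31 = (-0.35)(-0.20) − (-0.20)(0.75) = 0.2200
  C_32 = −[(0.75)(-0.20) − (-0.20)(-0.10)] = 0.1700
  C_33 = (0.75)(0.75) − (-0.35)(-0.10) = 0.5275
det(I−A) = Σ_j (I−A)_1j·C_1j = (0.75)(0.4950) + (-0.35)(0.0700) + (-0.20)(0.0150) = 0.34375
adj(I−A) = Cᵀ =
  [ 0.4950   0.2750   0.2200]
  [ 0.0700   0.5250   0.1700]
  [ 0.0150   0.1125   0.5275]
(I − A)⁻¹ = adj(I−A) / det(I−A) ≈
  [   1.44000     0.80000     0.64000]
  [   0.20364     1.52727     0.49455]
  [   0.04364     0.32727     1.53455]
The output multiplier for sector j is the column-j sum of the Leontief inverse (I − A)⁻¹ = adj(I−A) / det(I−A).
Column 2 of adj(I−A): (0.2750, 0.5250, 0.1125); det(I−A) = 0.34375.
m_2 = (0.2750 + 0.5250 + 0.1125) / 0.34375 = 0.9125 / 0.34375 ≈ 2.6545.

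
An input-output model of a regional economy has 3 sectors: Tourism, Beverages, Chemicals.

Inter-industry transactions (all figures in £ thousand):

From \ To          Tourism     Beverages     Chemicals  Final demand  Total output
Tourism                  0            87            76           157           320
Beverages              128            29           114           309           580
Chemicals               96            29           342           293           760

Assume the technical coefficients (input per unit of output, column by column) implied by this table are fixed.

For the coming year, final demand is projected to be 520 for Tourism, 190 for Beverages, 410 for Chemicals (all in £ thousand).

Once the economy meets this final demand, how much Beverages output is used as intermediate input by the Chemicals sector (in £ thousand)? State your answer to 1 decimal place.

z_BC = 182.6

Technical coefficients a_ij = z_ij / X_j:
  a_TT = 0/320 = 0.00, a_BT = 128/320 = 0.40, a_CT = 96/320 = 0.30
  a_TB = 87/580 = 0.15, a_BB = 29/580 = 0.05, a_CB = 29/580 = 0.05
  a_TC = 76/760 = 0.10, a_BC = 114/760 = 0.15, a_CC = 342/760 = 0.45
I − A =
  [   1.00    -0.15    -0.10]
  [  -0.40     0.95    -0.15]
  [  -0.30    -0.05     0.55]
Cofactors of I−A, C_ij = (−1)^(i+j)·(minor ij) (rows/columns in the sector order above):
  C_11 = (0.95)(0.55) − (-0.15)(-0.05) = 0.5150
  C_12 = −[(-0.40)(0.55) − (-0.15)(-0.30)] = 0.2650
  C_13 = (-0.40)(-0.05) − (0.95)(-0.30) = 0.3050
  C_21 = −[(-0.15)(0.55) − (-0.10)(-0.05)] = 0.0875
  C_22 = (1.00)(0.55) − (-0.10)(-0.30) = 0.5200
  C_23 = −[(1.00)(-0.05) − (-0.15)(-0.30)] = 0.0950
  C_31 = (-0.15)(-0.15) − (-0.10)(0.95) = 0.1175
  C_32 = −[(1.00)(-0.15) − (-0.10)(-0.40)] = 0.1900
  C_33 = (1.00)(0.95) − (-0.15)(-0.40) = 0.8900
det(I−A) = Σ_j (I−A)_1j·C_1j = (1.00)(0.5150) + (-0.15)(0.2650) + (-0.10)(0.3050) = 0.44475
adj(I−A) = Cᵀ =
  [ 0.5150   0.0875   0.1175]
  [ 0.2650   0.5200   0.1900]
  [ 0.3050   0.0950   0.8900]
(I − A)⁻¹ = adj(I−A) / det(I−A) ≈
  [   1.1580     0.1967     0.2642]
  [   0.5958     1.1692     0.4272]
  [   0.6858     0.2136     2.0011]
First solve x = (I − A)⁻¹ d = adj(I−A)·d / det(I−A); in particular x_C = (0.3050·520 + 0.0950·190 + 0.8900·410) / 0.44475 = 541.55 / 0.44475 ≈ 1217.650.
Intermediate flow from B to C: z_BC = a_BC · x_C = 0.15 × 541.55 / 0.44475 = 81.2325 / 0.44475 ≈ 182.6.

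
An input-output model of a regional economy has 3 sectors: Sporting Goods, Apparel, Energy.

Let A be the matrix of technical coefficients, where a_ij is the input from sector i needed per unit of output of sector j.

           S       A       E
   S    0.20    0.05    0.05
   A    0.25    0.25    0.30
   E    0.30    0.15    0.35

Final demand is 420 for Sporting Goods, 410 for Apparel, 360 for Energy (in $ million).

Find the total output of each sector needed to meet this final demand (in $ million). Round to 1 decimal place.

x_S = 673.7, x_A = 1230.8, x_E = 1148.8

I − A =
  [   0.80    -0.05    -0.05]
  [  -0.25     0.75    -0.30]
  [  -0.30    -0.15     0.65]
Cofactors of I−A, C_ij = (−1)^(i+j)·(minor ij) (rows/columns in the sector order above):
  C_11 = (0.75)(0.65) − (-0.30)(-0.15) = 0.4425
  C_12 = −[(-0.25)(0.65) − (-0.30)(-0.30)] = 0.2525
  C_13 = (-0.25)(-0.15) − (0.75)(-0.30) = 0.2625
  C_21 = −[(-0.05)(0.65) − (-0.05)(-0.15)] = 0.0400
  C_22 = (0.80)(0.65) − (-0.05)(-0.30) = 0.5050
  C_23 = −[(0.80)(-0.15) − (-0.05)(-0.30)] = 0.1350
  C_31 = (-0.05)(-0.30) − (-0.05)(0.75) = 0.0525
  C_32 = −[(0.80)(-0.30) − (-0.05)(-0.25)] = 0.2525
  C_33 = (0.80)(0.75) − (-0.05)(-0.25) = 0.5875
det(I−A) = Σ_j (I−A)_1j·C_1j = (0.80)(0.4425) + (-0.05)(0.2525) + (-0.05)(0.2625) = 0.32825
adj(I−A) = Cᵀ =
  [ 0.4425   0.0400   0.0525]
  [ 0.2525   0.5050   0.2525]
  [ 0.2625   0.1350   0.5875]
(I − A)⁻¹ = adj(I−A) / det(I−A) ≈
  [   1.3481     0.1219     0.1599]
  [   0.7692     1.5385     0.7692]
  [   0.7997     0.4113     1.7898]
x = (I − A)⁻¹ d = adj(I−A)·d / det(I−A), with det(I−A) = 0.32825:
  x_S = (0.4425·420 + 0.0400·410 + 0.0525·360) / 0.32825 = 221.15 / 0.32825 ≈ 673.7
  x_A = (0.2525·420 + 0.5050·410 + 0.2525·360) / 0.32825 = 404.00 / 0.32825 ≈ 1230.8
  x_E = (0.2625·420 + 0.1350·410 + 0.5875·360) / 0.32825 = 377.10 / 0.32825 ≈ 1148.8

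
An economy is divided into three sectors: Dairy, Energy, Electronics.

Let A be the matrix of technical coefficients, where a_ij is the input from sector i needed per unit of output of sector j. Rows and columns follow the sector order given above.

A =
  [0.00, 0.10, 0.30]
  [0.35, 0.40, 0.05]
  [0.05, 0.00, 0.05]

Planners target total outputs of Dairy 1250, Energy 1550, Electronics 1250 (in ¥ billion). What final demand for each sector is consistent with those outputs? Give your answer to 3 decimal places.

I − A =
  [   1.00    -0.10    -0.30]
  [  -0.35     0.60    -0.05]
  [  -0.05     0.00     0.95]
d = (I − A) x:
  d_1 = (+1.00)·1250 + (-0.10)·1550 + (-0.30)·1250 = 720.000
  d_2 = (-0.35)·1250 + (+0.60)·1550 + (-0.05)·1250 = 430.000
  d_3 = (-0.05)·1250 + (+0.00)·1550 + (+0.95)·1250 = 1125.000

d_1 = 720.000, d_2 = 430.000, d_3 = 1125.000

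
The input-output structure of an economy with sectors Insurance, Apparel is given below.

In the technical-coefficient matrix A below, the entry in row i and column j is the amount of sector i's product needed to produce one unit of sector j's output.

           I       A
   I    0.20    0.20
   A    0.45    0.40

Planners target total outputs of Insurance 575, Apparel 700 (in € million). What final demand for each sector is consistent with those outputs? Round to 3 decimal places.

d_I = 320.000, d_A = 161.250

I − A =
  [   0.80    -0.20]
  [  -0.45     0.60]
d = (I − A) x:
  d_I = (+0.80)·575 + (-0.20)·700 = 320.000
  d_A = (-0.45)·575 + (+0.60)·700 = 161.250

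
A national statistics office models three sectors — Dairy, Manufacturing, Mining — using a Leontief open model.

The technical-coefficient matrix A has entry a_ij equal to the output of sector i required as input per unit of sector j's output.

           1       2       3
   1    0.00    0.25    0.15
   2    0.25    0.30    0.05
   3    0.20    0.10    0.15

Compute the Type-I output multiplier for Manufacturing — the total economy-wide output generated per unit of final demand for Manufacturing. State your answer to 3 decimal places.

I − A =
  [   1.00    -0.25    -0.15]
  [  -0.25     0.70    -0.05]
  [  -0.20    -0.10     0.85]
Cofactors of I−A, C_ij = (−1)^(i+j)·(minor ij) (rows/columns in the sector order above):
  C_11 = (0.70)(0.85) − (-0.05)(-0.10) = 0.5900
  C_12 = −[(-0.25)(0.85) − (-0.05)(-0.20)] = 0.2225
  C_13 = (-0.25)(-0.10) − (0.70)(-0.20) = 0.1650
  C_21 = −[(-0.25)(0.85) − (-0.15)(-0.10)] = 0.2275
  C_22 = (1.00)(0.85) − (-0.15)(-0.20) = 0.8200
  C_23 = −[(1.00)(-0.10) − (-0.25)(-0.20)] = 0.1500
  C_31 = (-0.25)(-0.05) − (-0.15)(0.70) = 0.1175
  C_32 = −[(1.00)(-0.05) − (-0.15)(-0.25)] = 0.0875
  C_33 = (1.00)(0.70) − (-0.25)(-0.25) = 0.6375
det(I−A) = Σ_j (I−A)_1j·C_1j = (1.00)(0.5900) + (-0.25)(0.2225) + (-0.15)(0.1650) = 0.509625
adj(I−A) = Cᵀ =
  [ 0.5900   0.2275   0.1175]
  [ 0.2225   0.8200   0.0875]
  [ 0.1650   0.1500   0.6375]
(I − A)⁻¹ = adj(I−A) / det(I−A) ≈
  [   1.1577     0.4464     0.2306]
  [   0.4366     1.6090     0.1717]
  [   0.3238     0.2943     1.2509]
The output multiplier for sector j is the column-j sum of the Leontief inverse (I − A)⁻¹ = adj(I−A) / det(I−A).
Column 2 of adj(I−A): (0.2275, 0.8200, 0.1500); det(I−A) = 0.509625.
m_2 = (0.2275 + 0.8200 + 0.1500) / 0.509625 = 1.1975 / 0.509625 ≈ 2.350.

m_2 = 2.350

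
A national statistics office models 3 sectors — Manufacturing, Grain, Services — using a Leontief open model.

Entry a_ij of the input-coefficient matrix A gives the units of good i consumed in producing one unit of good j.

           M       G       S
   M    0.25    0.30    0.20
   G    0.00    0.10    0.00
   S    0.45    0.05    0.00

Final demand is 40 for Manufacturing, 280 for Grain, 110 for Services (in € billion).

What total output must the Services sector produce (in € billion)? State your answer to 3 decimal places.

x_S = 233.586

I − A =
  [   0.75    -0.30    -0.20]
  [   0.00     0.90     0.00]
  [  -0.45    -0.05     1.00]
Cofactors of I−A, C_ij = (−1)^(i+j)·(minor ij) (rows/columns in the sector order above):
  C_11 = (0.90)(1.00) − (0.00)(-0.05) = 0.9000
  C_12 = −[(0.00)(1.00) − (0.00)(-0.45)] = 0.0000
  C_13 = (0.00)(-0.05) − (0.90)(-0.45) = 0.4050
  C_21 = −[(-0.30)(1.00) − (-0.20)(-0.05)] = 0.3100
  C_22 = (0.75)(1.00) − (-0.20)(-0.45) = 0.6600
  C_23 = −[(0.75)(-0.05) − (-0.30)(-0.45)] = 0.1725
  C_31 = (-0.30)(0.00) − (-0.20)(0.90) = 0.1800
  C_32 = −[(0.75)(0.00) − (-0.20)(0.00)] = 0.0000
  C_33 = (0.75)(0.90) − (-0.30)(0.00) = 0.6750
det(I−A) = Σ_j (I−A)_1j·C_1j = (0.75)(0.9000) + (-0.30)(0.0000) + (-0.20)(0.4050) = 0.5940
adj(I−A) = Cᵀ =
  [ 0.9000   0.3100   0.1800]
  [ 0.0000   0.6600   0.0000]
  [ 0.4050   0.1725   0.6750]
(I − A)⁻¹ = adj(I−A) / det(I−A) ≈
  [   1.5152     0.5219     0.3030]
  [   0.0000     1.1111     0.0000]
  [   0.6818     0.2904     1.1364]
x = (I − A)⁻¹ d = adj(I−A)·d / det(I−A), with det(I−A) = 0.5940:
  x_M = (0.9000·40 + 0.3100·280 + 0.1800·110) / 0.5940 = 142.60 / 0.5940 ≈ 240.067
  x_G = (0.0000·40 + 0.6600·280 + 0.0000·110) / 0.5940 = 184.80 / 0.5940 ≈ 311.111
  x_S = (0.4050·40 + 0.1725·280 + 0.6750·110) / 0.5940 = 138.75 / 0.5940 ≈ 233.586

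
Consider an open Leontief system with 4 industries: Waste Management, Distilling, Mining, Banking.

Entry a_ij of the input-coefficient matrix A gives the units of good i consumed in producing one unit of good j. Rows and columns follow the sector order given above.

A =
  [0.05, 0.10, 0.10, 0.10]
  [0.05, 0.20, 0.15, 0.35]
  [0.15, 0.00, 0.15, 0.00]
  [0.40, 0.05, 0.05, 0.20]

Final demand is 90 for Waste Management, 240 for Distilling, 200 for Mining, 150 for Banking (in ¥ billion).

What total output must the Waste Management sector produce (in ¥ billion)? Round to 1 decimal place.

I − A =
  [   0.95    -0.10    -0.10    -0.10]
  [  -0.05     0.80    -0.15    -0.35]
  [  -0.15     0.00     0.85     0.00]
  [  -0.40    -0.05    -0.05     0.80]
Compute the cofactors C_ij = (−1)^(i+j)·(3×3 minor ij) of I−A; the adjugate is their transpose:
adj(I−A) = Cᵀ =
  [ 0.529125   0.072250   0.080750   0.097750]
  [ 0.173625   0.599250   0.142875   0.283875]
  [ 0.093375   0.012750   0.541125   0.017250]
  [ 0.281250   0.074375   0.083125   0.627500]
det(I−A) = Σ_j (I−A)_1j·C_1j = (0.95)(0.529125) + (-0.10)(0.173625) + (-0.10)(0.093375) + (-0.10)(0.281250) = 0.44784375
(I − A)⁻¹ = adj(I−A) / det(I−A) ≈
  [   1.1815     0.1613     0.1803     0.2183]
  [   0.3877     1.3381     0.3190     0.6339]
  [   0.2085     0.0285     1.2083     0.0385]
  [   0.6280     0.1661     0.1856     1.4012]
x = (I − A)⁻¹ d = adj(I−A)·d / det(I−A), with det(I−A) = 0.44784375:
  x_1 = (0.529125·90 + 0.072250·240 + 0.080750·200 + 0.097750·150) / 0.44784375 = 95.77375 / 0.44784375 ≈ 213.9
  x_2 = (0.173625·90 + 0.599250·240 + 0.142875·200 + 0.283875·150) / 0.44784375 = 230.6025 / 0.44784375 ≈ 514.9
  x_3 = (0.093375·90 + 0.012750·240 + 0.541125·200 + 0.017250·150) / 0.44784375 = 122.27625 / 0.44784375 ≈ 273.0
  x_4 = (0.281250·90 + 0.074375·240 + 0.083125·200 + 0.627500·150) / 0.44784375 = 153.9125 / 0.44784375 ≈ 343.7

x_1 = 213.9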